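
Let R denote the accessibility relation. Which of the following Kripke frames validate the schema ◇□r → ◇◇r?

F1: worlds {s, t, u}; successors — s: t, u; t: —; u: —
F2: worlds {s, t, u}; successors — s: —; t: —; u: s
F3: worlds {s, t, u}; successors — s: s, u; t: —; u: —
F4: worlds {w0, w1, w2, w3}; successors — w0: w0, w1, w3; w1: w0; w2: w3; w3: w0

Frame correspondent (Sahlqvist): ∀x ∀y (xRy → ∃w (yRw ∧ xR²w)) — i.e. a generalized confluence (Geach) condition.
F1: fails — sRt but no w with tRw and sR²w.
F2: fails — uRs but no w with sRw and uR²w.
F3: fails — sRu but no w with uRw and sR²w.
F4: condition met.
Valid on: F4.

F4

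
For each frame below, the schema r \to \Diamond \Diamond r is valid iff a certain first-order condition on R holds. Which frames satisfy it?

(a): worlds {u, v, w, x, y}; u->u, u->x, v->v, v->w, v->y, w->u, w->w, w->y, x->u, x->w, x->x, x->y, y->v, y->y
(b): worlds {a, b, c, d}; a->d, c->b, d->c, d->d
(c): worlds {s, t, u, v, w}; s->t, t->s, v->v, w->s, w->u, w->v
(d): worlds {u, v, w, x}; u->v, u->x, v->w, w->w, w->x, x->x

Frame correspondent (Sahlqvist): \forall x \exists w (x = w \wedge x R^2 w) — i.e. a generalized confluence (Geach) condition.
(a): ✓.
(b): fails — at a but no w with a=w and aR²w.
(c): fails — at u but no w* with u=w* and uR²w*.
(d): fails — at u but no t with u=t and uR²t.

(a)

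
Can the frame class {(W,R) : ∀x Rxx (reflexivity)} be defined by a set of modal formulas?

Yes, by □q → q

Yes: it is reflexivity, defined by the T schema □q → q.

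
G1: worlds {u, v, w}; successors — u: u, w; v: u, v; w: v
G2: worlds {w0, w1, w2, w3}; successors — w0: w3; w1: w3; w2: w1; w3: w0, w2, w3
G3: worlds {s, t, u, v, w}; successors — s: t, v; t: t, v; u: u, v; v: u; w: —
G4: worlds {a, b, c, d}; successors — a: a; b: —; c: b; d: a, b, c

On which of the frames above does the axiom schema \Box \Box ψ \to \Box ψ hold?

This is the axiom for density; its first-order frame correspondent is \forall x \forall y (Rxy \to \exists z (Rxz \wedge Rzy)).
G1: ✓.
G2: fails — Rw2w1 but no z with Rw2z and Rzw1.
G3: ✓.
G4: fails — Rdc but no z with Rdz and Rzc.

G1, G3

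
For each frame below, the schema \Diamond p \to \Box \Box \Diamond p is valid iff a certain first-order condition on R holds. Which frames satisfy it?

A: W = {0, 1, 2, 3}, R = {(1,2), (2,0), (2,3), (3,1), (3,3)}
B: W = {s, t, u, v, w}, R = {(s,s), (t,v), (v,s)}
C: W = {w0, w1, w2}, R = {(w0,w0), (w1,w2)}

C

This is the axiom for a generalized confluence (Geach) condition; its first-order frame correspondent is \forall x \forall y \forall z ((xRy \wedge x R^2 z) \to \exists w (y = w \wedge zRw)).
A: fails — 1R2, 1R²0 but no w with 2=w and 0Rw.
B: fails — tRv, tR²s but no w* with v=w* and sRw*.
C: satisfies the condition.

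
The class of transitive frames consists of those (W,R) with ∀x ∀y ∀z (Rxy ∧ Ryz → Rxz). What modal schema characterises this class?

□s → □□s

A defining formula is □s → □□s (the 4 axiom).
Suppose □s→□□s is valid. Take Rxy, Ryz and set V(s)={w : Rxw}. Then □s at x, so □□s at x, so □s at y, so s at z, i.e. Rxz.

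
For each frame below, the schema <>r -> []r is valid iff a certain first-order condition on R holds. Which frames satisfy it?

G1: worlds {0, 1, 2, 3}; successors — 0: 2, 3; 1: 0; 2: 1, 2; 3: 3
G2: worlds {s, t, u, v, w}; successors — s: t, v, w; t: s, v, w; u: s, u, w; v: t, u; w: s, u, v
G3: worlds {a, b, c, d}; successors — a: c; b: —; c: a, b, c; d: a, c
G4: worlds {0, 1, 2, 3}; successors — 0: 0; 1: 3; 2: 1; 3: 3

G4

The schema corresponds to partial functionality: forall x forall y forall z (Rxy & Rxz -> y = z).
G1: fails — 0 sees both 2 and 3.
G2: fails — s sees both t and v.
G3: fails — c sees both a and b.
G4: holds.
Valid on: G4.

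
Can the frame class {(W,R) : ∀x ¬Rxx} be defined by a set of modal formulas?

Modal frame validity is preserved under surjective bounded morphisms.
The 5-cycle (worlds s,t,u,v,w with s→t→u→v→w→s) is irreflexive, and the map sending every world to a single reflexive point • is a surjective bounded morphism (forth: every edge maps to (•,•); back: every world has a successor). So any modal formula valid on the 5-cycle is also valid on the reflexive point, which is not irreflexive.
So the class is not modally definable.

Not modally definable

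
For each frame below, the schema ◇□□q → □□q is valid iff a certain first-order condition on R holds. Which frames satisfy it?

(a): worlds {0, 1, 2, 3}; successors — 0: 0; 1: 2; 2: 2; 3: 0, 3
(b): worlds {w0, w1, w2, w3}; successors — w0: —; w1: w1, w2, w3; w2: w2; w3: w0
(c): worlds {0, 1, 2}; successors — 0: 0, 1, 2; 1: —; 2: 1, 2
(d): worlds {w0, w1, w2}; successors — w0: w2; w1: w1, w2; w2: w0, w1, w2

The schema corresponds to a generalized confluence (Geach) condition: ∀x ∀y ∀z ((xRy ∧ xR²z) → ∃w (yR²w ∧ z = w)).
(a): fails — 3R0, 3R²3 but no w with 0R²w and 3=w.
(b): fails — w1Rw2, w1R²w0 but no w with w2R²w and w0=w.
(c): fails — 0R1, 0R²0 but no w with 1R²w and 0=w.
(d): satisfies the condition.

(d)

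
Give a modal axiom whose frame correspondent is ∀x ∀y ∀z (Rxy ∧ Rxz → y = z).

A defining formula is ◇p → □p (the CD axiom).
Suppose ◇p→□p is valid. Take Rxy, Rxz and set V(p)={y}. Then ◇p at x, so □p at x, so p at z, i.e. z=y.

◇p → □p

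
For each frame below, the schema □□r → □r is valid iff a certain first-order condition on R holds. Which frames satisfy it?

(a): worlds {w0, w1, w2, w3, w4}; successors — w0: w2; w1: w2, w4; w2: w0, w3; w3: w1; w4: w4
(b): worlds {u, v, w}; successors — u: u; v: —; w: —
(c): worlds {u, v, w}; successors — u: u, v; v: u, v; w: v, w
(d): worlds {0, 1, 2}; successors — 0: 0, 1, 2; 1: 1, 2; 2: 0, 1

Frame correspondent (Sahlqvist): ∀x ∀y (Rxy → ∃z (Rxz ∧ Rzy)) — i.e. density.
(a): fails — Rw1w2 but no z with Rw1z and Rzw2.
(b): condition met.
(c): condition met.
(d): condition met.
Valid on: (b), (c), (d).

(b), (c), (d)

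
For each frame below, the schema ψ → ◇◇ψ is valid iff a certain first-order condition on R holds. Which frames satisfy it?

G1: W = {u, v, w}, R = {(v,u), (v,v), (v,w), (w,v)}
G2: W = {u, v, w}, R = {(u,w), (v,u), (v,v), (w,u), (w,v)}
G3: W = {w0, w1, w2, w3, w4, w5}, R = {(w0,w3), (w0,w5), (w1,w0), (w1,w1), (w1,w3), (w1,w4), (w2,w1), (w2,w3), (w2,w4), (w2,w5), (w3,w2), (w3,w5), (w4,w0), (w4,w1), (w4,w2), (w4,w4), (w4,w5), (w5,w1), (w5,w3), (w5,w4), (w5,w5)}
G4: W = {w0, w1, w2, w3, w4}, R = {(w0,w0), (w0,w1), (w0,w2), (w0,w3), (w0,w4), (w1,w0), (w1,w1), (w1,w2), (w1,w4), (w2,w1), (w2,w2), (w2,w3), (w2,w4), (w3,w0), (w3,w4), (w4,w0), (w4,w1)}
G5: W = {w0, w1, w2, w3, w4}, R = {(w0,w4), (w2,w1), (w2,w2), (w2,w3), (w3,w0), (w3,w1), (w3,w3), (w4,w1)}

The schema corresponds to a generalized confluence (Geach) condition: ∀x ∃w (x = w ∧ xR²w).
G1: fails — at u but no t with u=t and uR²t.
G2: holds.
G3: fails — at w0 but no w with w0=w and w0R²w.
G4: holds.
G5: fails — at w0 but no w with w0=w and w0R²w.

G2, G4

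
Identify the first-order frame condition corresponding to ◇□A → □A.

the Euclidean property

This is a form of the 5 axiom.
It corresponds to the Euclidean property: ∀x ∀y ∀z (Rxy ∧ Rxz → Ryz).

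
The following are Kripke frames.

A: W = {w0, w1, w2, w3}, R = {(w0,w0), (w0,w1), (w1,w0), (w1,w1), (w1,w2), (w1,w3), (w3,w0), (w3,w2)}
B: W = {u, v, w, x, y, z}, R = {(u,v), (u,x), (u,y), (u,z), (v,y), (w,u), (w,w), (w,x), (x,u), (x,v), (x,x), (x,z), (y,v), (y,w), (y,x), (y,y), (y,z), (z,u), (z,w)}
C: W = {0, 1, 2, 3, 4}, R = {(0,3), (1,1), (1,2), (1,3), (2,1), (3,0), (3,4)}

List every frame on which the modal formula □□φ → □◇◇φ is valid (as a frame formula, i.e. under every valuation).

Frame correspondent (Sahlqvist): ∀x ∀z (xRz → ∃w (xR²w ∧ zR²w)) — i.e. a generalized confluence (Geach) condition.
A: fails — w1Rw2 but no w with w1R²w and w2R²w.
B: ✓.
C: fails — 0R3 but no w with 0R²w and 3R²w.

B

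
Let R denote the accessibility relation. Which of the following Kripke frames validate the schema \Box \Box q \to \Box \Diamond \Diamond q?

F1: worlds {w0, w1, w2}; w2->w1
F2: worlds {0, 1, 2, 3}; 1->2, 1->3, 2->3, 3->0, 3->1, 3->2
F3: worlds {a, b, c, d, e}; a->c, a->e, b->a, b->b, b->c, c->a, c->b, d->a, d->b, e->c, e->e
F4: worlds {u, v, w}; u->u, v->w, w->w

F3, F4

This is the axiom for a generalized confluence (Geach) condition; its first-order frame correspondent is \forall x \forall z (xRz \to \exists w (x R^2 w \wedge z R^2 w)).
F1: fails — w2Rw1 but no w with w2R²w and w1R²w.
F2: fails — 3R0 but no w with 3R²w and 0R²w.
F3: condition met.
F4: condition met.
Valid on: F3, F4.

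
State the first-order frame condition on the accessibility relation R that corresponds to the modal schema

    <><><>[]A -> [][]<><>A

This is a Sahlqvist (Geach-type) schema ◇^3□^1A → □^2◇^2A.
Minimal-valuation argument: fix x; take any y with xR^3y and any z with xR^2z. Set V(A) to the set of worlds R-reachable from y in exactly 1 step. Then □^1A holds at y, so the antecedent holds at x; validity forces ◇^2A at z, giving a w with zR^2w and yR^1w.
First-order correspondent: forall x forall y forall z ((x R^3 y & x R^2 z) -> exists w (yRw & z R^2 w)).

forall x forall y forall z ((x R^3 y & x R^2 z) -> exists w (yRw & z R^2 w))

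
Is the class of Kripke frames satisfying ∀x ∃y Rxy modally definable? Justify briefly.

Yes: it is seriality, defined by the D schema □q → ◇q.
Suppose □q→◇q is valid. At any x set V(q)=W. Then □q at x, so ◇q at x, so x has a successor.

Yes, by □q → ◇q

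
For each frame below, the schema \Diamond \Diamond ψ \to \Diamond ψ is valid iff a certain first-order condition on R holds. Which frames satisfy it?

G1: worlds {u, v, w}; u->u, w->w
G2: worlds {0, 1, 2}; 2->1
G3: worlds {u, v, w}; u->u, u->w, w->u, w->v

The schema corresponds to transitivity: \forall x \forall y \forall z (Rxy \wedge Ryz \to Rxz).
G1: holds.
G2: holds.
G3: fails — Rwu and Ruw but not Rww.
Valid on: G1, G2.

G1, G2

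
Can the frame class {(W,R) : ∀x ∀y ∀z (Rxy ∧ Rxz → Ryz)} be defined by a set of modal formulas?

Yes: it is the Euclidean property, defined by the 5 schema ◇p → □◇p.
Suppose ◇p→□◇p is valid. Take Rxy, Rxz and set V(p)={y}. Then ◇p at x, so □◇p at x, so ◇p at z, so some w with Rzw has p; w=y, i.e. Rzy. By symmetry of the argument, Ryz.

Definable; ◇p → □◇p defines it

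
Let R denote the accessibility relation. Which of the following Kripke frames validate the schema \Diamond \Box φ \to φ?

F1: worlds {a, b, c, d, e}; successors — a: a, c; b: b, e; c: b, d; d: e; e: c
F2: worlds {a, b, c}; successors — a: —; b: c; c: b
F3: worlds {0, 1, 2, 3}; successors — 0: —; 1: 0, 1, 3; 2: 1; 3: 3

F2

The schema corresponds to symmetry: \forall x \forall y (Rxy \to Ryx).
F1: fails — Rde but not Red.
F2: ✓.
F3: fails — R10 but not R01.
Valid on: F2.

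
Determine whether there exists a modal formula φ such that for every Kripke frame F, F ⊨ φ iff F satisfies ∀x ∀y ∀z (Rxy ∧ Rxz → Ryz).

Yes, by ◇p → □◇p

Yes: it is the Euclidean property, defined by the 5 schema ◇p → □◇p.
Suppose ◇p→□◇p is valid. Take Rxy, Rxz and set V(p)={y}. Then ◇p at x, so □◇p at x, so ◇p at z, so some w with Rzw has p; w=y, i.e. Rzy. By symmetry of the argument, Ryz.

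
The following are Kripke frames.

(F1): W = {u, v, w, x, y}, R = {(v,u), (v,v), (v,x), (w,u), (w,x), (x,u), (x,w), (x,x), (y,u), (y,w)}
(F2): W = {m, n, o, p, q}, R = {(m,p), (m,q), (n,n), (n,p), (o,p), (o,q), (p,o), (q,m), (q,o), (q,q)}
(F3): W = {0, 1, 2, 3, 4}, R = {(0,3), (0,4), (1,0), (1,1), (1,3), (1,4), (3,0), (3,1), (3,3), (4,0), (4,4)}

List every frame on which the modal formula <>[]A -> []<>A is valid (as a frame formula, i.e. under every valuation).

The schema corresponds to convergence: forall x forall y forall z (Rxy & Rxz -> exists w (Ryw & Rzw)).
(F1): fails — Rvv and Rvu but v and u have no common successor.
(F2): fails — Rnn and Rnp but n and p have no common successor.
(F3): condition met.

(F3)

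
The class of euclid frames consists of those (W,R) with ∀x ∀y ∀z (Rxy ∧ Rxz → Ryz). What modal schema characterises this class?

◇ψ → □◇ψ

This is the Euclidean property; the standard corresponding axiom is 5: ◇ψ → □◇ψ.
Suppose ◇ψ→□◇ψ is valid. Take Rxy, Rxz and set V(ψ)={y}. Then ◇ψ at x, so □◇ψ at x, so ◇ψ at z, so some w with Rzw has ψ; w=y, i.e. Rzy. By symmetry of the argument, Ryz.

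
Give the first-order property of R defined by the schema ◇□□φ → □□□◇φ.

∀x ∀y ∀z ((xRy ∧ xR³z) → ∃w (yR²w ∧ zRw))

This is a Sahlqvist (Geach-type) schema ◇^1□^2φ → □^3◇^1φ.
First-order correspondent: ∀x ∀y ∀z ((xRy ∧ xR³z) → ∃w (yR²w ∧ zRw)).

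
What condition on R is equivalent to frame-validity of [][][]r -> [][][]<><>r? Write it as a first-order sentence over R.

This is a Sahlqvist (Geach-type) schema ◇^0□^3r → □^3◇^2r.
Minimal-valuation argument: fix x; take any y with xR^0y and any z with xR^3z. Set V(r) to the set of worlds R-reachable from y in exactly 3 steps. Then □^3r holds at y, so the antecedent holds at x; validity forces ◇^2r at z, giving a w with zR^2w and yR^3w.
First-order correspondent: forall x forall z (x R^3 z -> exists w (x R^3 w & z R^2 w)).

forall x forall z (x R^3 z -> exists w (x R^3 w & z R^2 w))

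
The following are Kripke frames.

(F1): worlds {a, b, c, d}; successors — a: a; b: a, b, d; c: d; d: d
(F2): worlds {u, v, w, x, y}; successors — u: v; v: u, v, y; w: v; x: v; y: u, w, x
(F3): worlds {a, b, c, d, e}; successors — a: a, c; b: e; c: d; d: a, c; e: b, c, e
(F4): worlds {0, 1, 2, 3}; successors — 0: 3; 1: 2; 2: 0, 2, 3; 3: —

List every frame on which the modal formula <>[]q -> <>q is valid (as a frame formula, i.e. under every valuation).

(F1)

This is the axiom for a generalized confluence (Geach) condition; its first-order frame correspondent is forall x forall y (xRy -> exists w (yRw & xRw)).
(F1): condition met.
(F2): fails — yRu but no t with uRt and yRt.
(F3): fails — aRc but no w with cRw and aRw.
(F4): fails — 0R3 but no w with 3Rw and 0Rw.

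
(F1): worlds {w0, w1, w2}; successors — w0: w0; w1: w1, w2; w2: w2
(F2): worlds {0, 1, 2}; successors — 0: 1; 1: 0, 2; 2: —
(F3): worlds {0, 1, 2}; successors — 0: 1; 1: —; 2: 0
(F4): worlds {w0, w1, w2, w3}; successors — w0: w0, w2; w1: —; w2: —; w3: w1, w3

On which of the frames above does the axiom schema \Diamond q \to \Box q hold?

This is the axiom for partial functionality; its first-order frame correspondent is \forall x \forall y \forall z (Rxy \wedge Rxz \to y = z).
(F1): fails — w1 sees both w1 and w2.
(F2): fails — 1 sees both 0 and 2.
(F3): satisfies the condition.
(F4): fails — w0 sees both w0 and w2.
Valid on: (F3).

(F3)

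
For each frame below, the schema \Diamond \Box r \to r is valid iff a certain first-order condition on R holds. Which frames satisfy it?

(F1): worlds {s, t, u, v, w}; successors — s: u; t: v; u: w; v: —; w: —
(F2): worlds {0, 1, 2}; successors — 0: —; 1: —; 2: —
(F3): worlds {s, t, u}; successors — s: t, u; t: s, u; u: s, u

This is the axiom for symmetry; its first-order frame correspondent is \forall x \forall y (Rxy \to Ryx).
(F1): fails — Rsu but not Rus.
(F2): holds.
(F3): fails — Rtu but not Rut.

(F2)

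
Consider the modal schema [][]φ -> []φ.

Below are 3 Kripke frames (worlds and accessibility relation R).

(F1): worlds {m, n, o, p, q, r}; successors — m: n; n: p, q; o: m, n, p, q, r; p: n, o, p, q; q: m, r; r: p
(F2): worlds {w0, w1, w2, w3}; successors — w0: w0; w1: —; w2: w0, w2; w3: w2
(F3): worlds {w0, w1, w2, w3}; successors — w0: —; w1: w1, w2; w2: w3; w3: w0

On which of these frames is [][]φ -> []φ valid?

(F2)

This is the axiom for density; its first-order frame correspondent is forall x forall y (Rxy -> exists z (Rxz & Rzy)).
(F1): fails — Rqm but no z with Rqz and Rzm.
(F2): ✓.
(F3): fails — Rw3w0 but no z with Rw3z and Rzw0.
Valid on: (F2).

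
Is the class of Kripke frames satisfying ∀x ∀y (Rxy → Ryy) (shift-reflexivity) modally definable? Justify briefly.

Yes: it is shift-reflexivity, defined by the T□ schema □(□r → r).
Suppose □(□r→r) is valid. Take Rxy and set V(r)={w : Ryw}. Then at y, □r holds; since □(□r→r) at x, □r→r at y, so r at y, i.e. Ryy.

Yes — defined by □(□r → r)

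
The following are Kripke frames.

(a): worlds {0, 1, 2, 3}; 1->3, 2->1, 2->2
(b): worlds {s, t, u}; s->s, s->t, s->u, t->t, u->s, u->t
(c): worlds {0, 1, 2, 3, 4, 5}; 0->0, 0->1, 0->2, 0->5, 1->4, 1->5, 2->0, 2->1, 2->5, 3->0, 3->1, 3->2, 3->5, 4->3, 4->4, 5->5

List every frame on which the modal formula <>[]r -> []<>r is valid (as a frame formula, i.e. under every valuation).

(b)

Frame correspondent (Sahlqvist): forall x forall y forall z (Rxy & Rxz -> exists w (Ryw & Rzw)) — i.e. convergence.
(a): fails — R13 and R13 but 3 and 3 have no common successor.
(b): satisfies the condition.
(c): fails — R14 and R15 but 4 and 5 have no common successor.
Valid on: (b).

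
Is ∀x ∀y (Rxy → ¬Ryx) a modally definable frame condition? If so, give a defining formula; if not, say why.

Not definable by any modal formula

Modal frame validity is preserved under surjective bounded morphisms.
The 5-cycle (worlds s,t,u,v,w with s→t→u→v→w→s) is asymmetric. Mapping every world to a single reflexive point • is a surjective bounded morphism, and the reflexive point is not asymmetric (R•• but asymmetry requires ¬R••).
So no modal formula (or set of formulas) defines exactly the asymmetric frames.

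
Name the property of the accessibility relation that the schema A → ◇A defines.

reflexivity

This is frame-equivalent to □A → A (substitute ¬A for A and contrapose).
Suppose □A→A is valid. At any x set V(A)={w : Rxw}. Then □A holds at x, so A holds at x, i.e. Rxx.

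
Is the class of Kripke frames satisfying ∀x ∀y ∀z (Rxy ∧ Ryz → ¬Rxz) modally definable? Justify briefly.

Not modally definable

Any modally definable frame class is closed under surjective bounded morphisms.
The 7-cycle (worlds a,b,c,d,e,f,g with a→b→c→d→e→f→g→a) is intransitive. Mapping every world to a single reflexive point • is a surjective bounded morphism; the reflexive point is not intransitive (R••∧R•• but R••).
So the class is not modally definable.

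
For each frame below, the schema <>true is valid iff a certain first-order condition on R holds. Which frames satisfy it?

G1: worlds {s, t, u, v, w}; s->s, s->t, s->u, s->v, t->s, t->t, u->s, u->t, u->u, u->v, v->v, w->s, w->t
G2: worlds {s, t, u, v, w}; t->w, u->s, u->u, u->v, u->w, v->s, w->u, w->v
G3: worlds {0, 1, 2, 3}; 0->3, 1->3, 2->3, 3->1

Frame correspondent (Sahlqvist): forall x exists y Rxy — i.e. seriality.
G1: ✓.
G2: fails — world s has no successor.
G3: ✓.

G1, G3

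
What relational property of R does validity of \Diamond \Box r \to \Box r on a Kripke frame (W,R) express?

the Euclidean property: \forall x \forall y \forall z (Rxy \wedge Rxz \to Ryz)

This is frame-equivalent to ◇r → □◇r (substitute ¬r for r and contrapose).
Suppose ◇r→□◇r is valid. Take Rxy, Rxz and set V(r)={y}. Then ◇r at x, so □◇r at x, so ◇r at z, so some w with Rzw has r; w=y, i.e. Rzy. By symmetry of the argument, Ryz.
Conversely, any frame satisfying \forall x \forall y \forall z (Rxy \wedge Rxz \to Ryz) validates the schema.
So the correspondent is the Euclidean property.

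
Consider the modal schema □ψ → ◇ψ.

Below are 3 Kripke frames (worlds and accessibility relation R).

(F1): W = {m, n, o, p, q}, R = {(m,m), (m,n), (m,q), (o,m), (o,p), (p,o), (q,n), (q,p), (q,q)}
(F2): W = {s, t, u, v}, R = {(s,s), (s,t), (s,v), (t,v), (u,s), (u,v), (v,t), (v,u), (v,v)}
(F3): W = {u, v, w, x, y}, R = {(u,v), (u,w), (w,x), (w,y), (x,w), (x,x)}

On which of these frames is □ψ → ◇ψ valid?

Frame correspondent (Sahlqvist): ∀x ∃y Rxy — i.e. seriality.
(F1): fails — world n has no successor.
(F2): satisfies the condition.
(F3): fails — world v has no successor.

(F2)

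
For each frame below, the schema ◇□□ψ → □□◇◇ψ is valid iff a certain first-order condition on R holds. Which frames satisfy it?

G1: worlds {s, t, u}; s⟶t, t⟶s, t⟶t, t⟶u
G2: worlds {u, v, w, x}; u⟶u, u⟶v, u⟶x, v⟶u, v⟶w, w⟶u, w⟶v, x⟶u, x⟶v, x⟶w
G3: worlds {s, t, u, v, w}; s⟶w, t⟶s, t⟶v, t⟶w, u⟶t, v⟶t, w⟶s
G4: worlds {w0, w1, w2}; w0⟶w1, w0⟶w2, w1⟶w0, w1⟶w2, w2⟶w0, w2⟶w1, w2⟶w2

The schema corresponds to a generalized confluence (Geach) condition: ∀x ∀y ∀z ((xRy ∧ xR²z) → ∃w (yR²w ∧ zR²w)).
G1: fails — sRt, sR²u but no w with tR²w and uR²w.
G2: condition met.
G3: fails — sRw, sR²s but no w* with wR²w* and sR²w*.
G4: condition met.
Valid on: G2, G4.

G2, G4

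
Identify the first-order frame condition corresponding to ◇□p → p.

Symmetry

This is frame-equivalent to p → □◇p (substitute ¬p for p and contrapose).
Suppose p→□◇p is valid. Take Rxy and set V(p)={x}. Then p at x, so □◇p at x, so ◇p at y, so some z with Ryz has p; z=x, i.e. Ryx.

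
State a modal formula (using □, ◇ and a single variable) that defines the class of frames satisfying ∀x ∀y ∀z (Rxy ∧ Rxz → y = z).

◇r → □r

A defining formula is ◇r → □r (the CD axiom).
Suppose ◇r→□r is valid. Take Rxy, Rxz and set V(r)={y}. Then ◇r at x, so □r at x, so r at z, i.e. z=y.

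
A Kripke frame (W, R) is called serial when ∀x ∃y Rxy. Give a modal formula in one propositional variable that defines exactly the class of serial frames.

□p → ◇p

The condition is seriality. The D schema □p → ◇p defines it.
Suppose □p→◇p is valid. At any x set V(p)=W. Then □p at x, so ◇p at x, so x has a successor.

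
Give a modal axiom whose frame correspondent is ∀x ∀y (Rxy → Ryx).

p → □◇p

This is symmetry; the standard corresponding axiom is B: p → □◇p.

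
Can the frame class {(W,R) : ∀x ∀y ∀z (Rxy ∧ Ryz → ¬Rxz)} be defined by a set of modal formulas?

Modal frame validity is preserved under surjective bounded morphisms.
The 3-cycle (worlds s,t,u with s→t→u→s) is intransitive. Mapping every world to a single reflexive point • is a surjective bounded morphism; the reflexive point is not intransitive (R••∧R•• but R••).
So no modal formula (or set of formulas) defines exactly the intransitive frames.

No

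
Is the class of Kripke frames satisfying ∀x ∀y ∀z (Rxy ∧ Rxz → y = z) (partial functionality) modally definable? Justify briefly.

The condition is partial functionality. A defining modal formula is ◇r → □r.
Suppose ◇r→□r is valid. Take Rxy, Rxz and set V(r)={y}. Then ◇r at x, so □r at x, so r at z, i.e. z=y.

Yes — defined by ◇r → □r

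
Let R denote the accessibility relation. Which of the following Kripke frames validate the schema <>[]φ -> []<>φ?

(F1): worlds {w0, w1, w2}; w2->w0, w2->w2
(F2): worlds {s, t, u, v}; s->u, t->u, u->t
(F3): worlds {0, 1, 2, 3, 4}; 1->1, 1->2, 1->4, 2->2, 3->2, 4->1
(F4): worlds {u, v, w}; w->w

The schema corresponds to convergence: forall x forall y forall z (Rxy & Rxz -> exists w (Ryw & Rzw)).
(F1): fails — Rw2w0 and Rw2w0 but w0 and w0 have no common successor.
(F2): ✓.
(F3): fails — R12 and R14 but 2 and 4 have no common successor.
(F4): ✓.

(F2), (F4)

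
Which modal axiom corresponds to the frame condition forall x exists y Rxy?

□s → ◇s

A defining formula is □s → ◇s (the D axiom).
Suppose □s→◇s is valid. At any x set V(s)=W. Then □s at x, so ◇s at x, so x has a successor.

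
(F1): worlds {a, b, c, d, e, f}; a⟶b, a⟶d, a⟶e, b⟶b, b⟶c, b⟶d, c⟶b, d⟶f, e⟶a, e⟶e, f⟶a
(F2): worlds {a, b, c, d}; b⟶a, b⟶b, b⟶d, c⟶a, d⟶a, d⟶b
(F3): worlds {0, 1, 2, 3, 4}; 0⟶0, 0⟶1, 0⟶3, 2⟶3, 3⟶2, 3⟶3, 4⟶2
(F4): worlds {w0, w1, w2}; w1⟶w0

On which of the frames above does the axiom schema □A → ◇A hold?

(F1)

Frame correspondent (Sahlqvist): ∀x ∃y Rxy — i.e. seriality.
(F1): condition met.
(F2): fails — world a has no successor.
(F3): fails — world 1 has no successor.
(F4): fails — world w0 has no successor.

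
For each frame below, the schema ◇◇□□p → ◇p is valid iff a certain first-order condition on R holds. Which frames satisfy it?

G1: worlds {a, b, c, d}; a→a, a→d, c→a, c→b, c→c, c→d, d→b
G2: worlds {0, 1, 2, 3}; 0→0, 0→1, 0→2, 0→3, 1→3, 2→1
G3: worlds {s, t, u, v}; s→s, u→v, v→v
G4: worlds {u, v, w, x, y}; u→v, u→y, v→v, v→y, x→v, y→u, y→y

G3, G4

This is the axiom for a generalized confluence (Geach) condition; its first-order frame correspondent is ∀x ∀y (xR²y → ∃w (yR²w ∧ xRw)).
G1: fails — aR²b but no w with bR²w and aRw.
G2: fails — 0R²1 but no w with 1R²w and 0Rw.
G3: satisfies the condition.
G4: satisfies the condition.
Valid on: G3, G4.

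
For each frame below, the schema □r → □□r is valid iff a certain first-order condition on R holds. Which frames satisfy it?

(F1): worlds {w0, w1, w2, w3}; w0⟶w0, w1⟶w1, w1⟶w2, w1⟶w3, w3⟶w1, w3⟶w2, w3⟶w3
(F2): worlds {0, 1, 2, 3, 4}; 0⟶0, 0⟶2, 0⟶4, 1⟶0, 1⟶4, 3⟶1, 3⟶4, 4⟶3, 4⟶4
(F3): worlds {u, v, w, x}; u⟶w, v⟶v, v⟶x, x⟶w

Frame correspondent (Sahlqvist): ∀x ∀y ∀z (Rxy ∧ Ryz → Rxz) — i.e. transitivity.
(F1): ✓.
(F2): fails — R10 and R02 but not R12.
(F3): fails — Rvx and Rxw but not Rvw.
Valid on: (F1).

(F1)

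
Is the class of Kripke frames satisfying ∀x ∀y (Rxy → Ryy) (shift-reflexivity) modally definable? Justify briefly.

Yes: it is shift-reflexivity, defined by the T□ schema □(□p → p).

Definable; □(□p → p) defines it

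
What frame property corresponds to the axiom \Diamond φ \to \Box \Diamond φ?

Suppose ◇φ→□◇φ is valid. Take Rxy, Rxz and set V(φ)={y}. Then ◇φ at x, so □◇φ at x, so ◇φ at z, so some w with Rzw has φ; w=y, i.e. Rzy. By symmetry of the argument, Ryz.

the Euclidean property: \forall x \forall y \forall z (Rxy \wedge Rxz \to Ryz)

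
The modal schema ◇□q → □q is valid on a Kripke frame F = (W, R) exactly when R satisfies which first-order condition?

This is frame-equivalent to ◇q → □◇q (substitute ¬q for q and contrapose).
Suppose ◇q→□◇q is valid. Take Rxy, Rxz and set V(q)={y}. Then ◇q at x, so □◇q at x, so ◇q at z, so some w with Rzw has q; w=y, i.e. Rzy. By symmetry of the argument, Ryz.

the Euclidean property: ∀x ∀y ∀z (Rxy ∧ Rxz → Ryz)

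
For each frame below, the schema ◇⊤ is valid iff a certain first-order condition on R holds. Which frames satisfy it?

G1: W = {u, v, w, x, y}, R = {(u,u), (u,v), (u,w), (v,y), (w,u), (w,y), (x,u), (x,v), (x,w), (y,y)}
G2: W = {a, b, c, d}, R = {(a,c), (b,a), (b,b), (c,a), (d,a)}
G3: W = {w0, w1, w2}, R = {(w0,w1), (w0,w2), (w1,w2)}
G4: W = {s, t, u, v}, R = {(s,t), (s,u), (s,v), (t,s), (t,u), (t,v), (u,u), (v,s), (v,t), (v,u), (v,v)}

G1, G2, G4

The schema corresponds to seriality: ∀x ∃y Rxy.
G1: holds.
G2: holds.
G3: fails — world w2 has no successor.
G4: holds.
Valid on: G1, G2, G4.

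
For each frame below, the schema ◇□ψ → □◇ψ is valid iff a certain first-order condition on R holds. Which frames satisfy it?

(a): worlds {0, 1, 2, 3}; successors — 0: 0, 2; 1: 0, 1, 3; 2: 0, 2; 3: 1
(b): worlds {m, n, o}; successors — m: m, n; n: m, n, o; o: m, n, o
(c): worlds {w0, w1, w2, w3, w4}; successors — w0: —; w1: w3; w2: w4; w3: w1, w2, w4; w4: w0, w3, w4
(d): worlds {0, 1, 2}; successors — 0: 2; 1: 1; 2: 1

The schema corresponds to convergence: ∀x ∀y ∀z (Rxy ∧ Rxz → ∃w (Ryw ∧ Rzw)).
(a): fails — R10 and R13 but 0 and 3 have no common successor.
(b): satisfies the condition.
(c): fails — Rw3w1 and Rw3w2 but w1 and w2 have no common successor.
(d): satisfies the condition.

(b), (d)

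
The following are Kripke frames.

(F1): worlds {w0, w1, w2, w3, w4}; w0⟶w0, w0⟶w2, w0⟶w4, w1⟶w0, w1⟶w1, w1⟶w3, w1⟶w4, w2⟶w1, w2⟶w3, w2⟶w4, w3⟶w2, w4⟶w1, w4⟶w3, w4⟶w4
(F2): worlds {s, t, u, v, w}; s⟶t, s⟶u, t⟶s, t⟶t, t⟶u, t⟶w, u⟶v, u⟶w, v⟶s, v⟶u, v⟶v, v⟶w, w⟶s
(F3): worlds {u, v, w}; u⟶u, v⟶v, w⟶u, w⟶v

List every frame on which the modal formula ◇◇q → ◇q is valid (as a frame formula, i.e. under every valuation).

(F3)

The schema corresponds to transitivity: ∀x ∀y ∀z (Rxy ∧ Ryz → Rxz).
(F1): fails — Rw1w0 and Rw0w2 but not Rw1w2.
(F2): fails — Ruv and Rvu but not Ruu.
(F3): ✓.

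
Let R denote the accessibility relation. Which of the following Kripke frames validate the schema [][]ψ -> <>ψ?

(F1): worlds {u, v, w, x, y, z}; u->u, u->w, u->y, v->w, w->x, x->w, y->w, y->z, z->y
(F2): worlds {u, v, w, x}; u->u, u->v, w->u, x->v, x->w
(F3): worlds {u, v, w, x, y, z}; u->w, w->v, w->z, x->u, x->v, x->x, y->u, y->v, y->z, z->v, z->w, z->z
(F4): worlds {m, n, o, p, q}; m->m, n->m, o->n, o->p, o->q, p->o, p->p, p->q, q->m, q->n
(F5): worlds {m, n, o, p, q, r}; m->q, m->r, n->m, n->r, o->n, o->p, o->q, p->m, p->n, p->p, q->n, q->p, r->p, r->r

The schema corresponds to a generalized confluence (Geach) condition: forall x exists w (x R^2 w & xRw).
(F1): fails — at v but no t with vR²t and vRt.
(F2): fails — at v but no t with vR²t and vRt.
(F3): fails — at u but no t with uR²t and uRt.
(F4): satisfies the condition.
(F5): satisfies the condition.

(F4), (F5)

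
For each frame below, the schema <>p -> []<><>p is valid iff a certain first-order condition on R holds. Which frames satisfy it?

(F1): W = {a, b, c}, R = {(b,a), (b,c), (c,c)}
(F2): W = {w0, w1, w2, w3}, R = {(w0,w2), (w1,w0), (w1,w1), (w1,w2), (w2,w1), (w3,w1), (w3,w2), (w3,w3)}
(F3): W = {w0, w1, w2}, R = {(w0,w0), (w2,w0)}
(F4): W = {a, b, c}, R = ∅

The schema corresponds to a generalized confluence (Geach) condition: forall x forall y forall z ((xRy & xRz) -> exists w (y = w & z R^2 w)).
(F1): fails — bRa, bRa but no w with a=w and aR²w.
(F2): fails — w1Rw0, w1Rw0 but no w with w0=w and w0R²w.
(F3): condition met.
(F4): condition met.
Valid on: (F3), (F4).

(F3), (F4)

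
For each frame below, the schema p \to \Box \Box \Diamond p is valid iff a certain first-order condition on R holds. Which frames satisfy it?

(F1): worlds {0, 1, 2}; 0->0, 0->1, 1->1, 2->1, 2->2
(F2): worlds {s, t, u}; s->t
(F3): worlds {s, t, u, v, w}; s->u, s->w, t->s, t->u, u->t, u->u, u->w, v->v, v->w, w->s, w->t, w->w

This is the axiom for a generalized confluence (Geach) condition; its first-order frame correspondent is \forall x \forall z (x R^2 z \to \exists w (x = w \wedge zRw)).
(F1): fails — 0R²1 but no w with 0=w and 1Rw.
(F2): condition met.
(F3): fails — sR²s but no w* with s=w* and sRw*.
Valid on: (F2).

(F2)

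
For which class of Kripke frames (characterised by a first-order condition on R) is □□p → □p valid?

density: ∀x ∀y (Rxy → ∃z (Rxz ∧ Rzy))

This is the C4 axiom.
It corresponds to density: ∀x ∀y (Rxy → ∃z (Rxz ∧ Rzy)).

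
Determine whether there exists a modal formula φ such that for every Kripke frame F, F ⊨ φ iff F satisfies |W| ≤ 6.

No

If a class were modally definable it would be closed under disjoint unions (Goldblatt–Thomason).
Any modal formula valid on each of 7 disjoint one-world frames is valid on their disjoint union (validity is preserved under disjoint unions). Each one-world frame has |W|=1≤6, but the union has |W|=7.
Hence having at most 6 worlds is not modally definable.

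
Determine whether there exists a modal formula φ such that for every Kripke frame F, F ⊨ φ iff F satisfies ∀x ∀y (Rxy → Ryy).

Yes — defined by □(□q → q)

The condition is shift-reflexivity. A defining modal formula is □(□q → q).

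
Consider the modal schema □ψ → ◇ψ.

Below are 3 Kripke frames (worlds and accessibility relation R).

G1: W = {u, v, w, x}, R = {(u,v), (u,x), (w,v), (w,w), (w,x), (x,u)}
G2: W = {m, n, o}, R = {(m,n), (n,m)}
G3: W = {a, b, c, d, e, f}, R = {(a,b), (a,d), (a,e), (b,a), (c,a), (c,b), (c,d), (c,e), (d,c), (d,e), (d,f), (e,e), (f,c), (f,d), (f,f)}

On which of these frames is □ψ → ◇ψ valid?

The schema corresponds to seriality: ∀x ∃y Rxy.
G1: fails — world v has no successor.
G2: fails — world o has no successor.
G3: ✓.
Valid on: G3.

G3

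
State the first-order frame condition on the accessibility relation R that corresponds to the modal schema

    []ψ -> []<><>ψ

forall x forall z (xRz -> exists w (xRw & z R^2 w))

This is a Sahlqvist (Geach-type) schema ◇^0□^1ψ → □^1◇^2ψ.
Minimal-valuation argument: fix x; take any y with xR^0y and any z with xR^1z. Set V(ψ) to the set of worlds R-reachable from y in exactly 1 step. Then □^1ψ holds at y, so the antecedent holds at x; validity forces ◇^2ψ at z, giving a w with zR^2w and yR^1w.
First-order correspondent: forall x forall z (xRz -> exists w (xRw & z R^2 w)).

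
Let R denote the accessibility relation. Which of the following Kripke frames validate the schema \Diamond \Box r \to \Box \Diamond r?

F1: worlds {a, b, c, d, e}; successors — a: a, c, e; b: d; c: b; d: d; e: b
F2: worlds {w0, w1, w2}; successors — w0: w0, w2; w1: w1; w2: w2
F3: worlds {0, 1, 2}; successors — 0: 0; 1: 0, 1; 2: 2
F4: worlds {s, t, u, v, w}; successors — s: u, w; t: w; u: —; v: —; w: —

F2, F3

The schema corresponds to convergence: \forall x \forall y \forall z (Rxy \wedge Rxz \to \exists w (Ryw \wedge Rzw)).
F1: fails — Rae and Raa but e and a have no common successor.
F2: condition met.
F3: condition met.
F4: fails — Rsu and Rsu but u and u have no common successor.
Valid on: F2, F3.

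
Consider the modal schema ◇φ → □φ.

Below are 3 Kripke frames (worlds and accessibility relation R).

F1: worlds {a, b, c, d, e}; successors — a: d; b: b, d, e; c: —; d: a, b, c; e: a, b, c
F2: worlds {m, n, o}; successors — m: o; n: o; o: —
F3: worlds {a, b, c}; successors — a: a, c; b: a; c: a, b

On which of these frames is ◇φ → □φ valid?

The schema corresponds to partial functionality: ∀x ∀y ∀z (Rxy ∧ Rxz → y = z).
F1: fails — b sees both b and d.
F2: holds.
F3: fails — a sees both a and c.
Valid on: F2.

F2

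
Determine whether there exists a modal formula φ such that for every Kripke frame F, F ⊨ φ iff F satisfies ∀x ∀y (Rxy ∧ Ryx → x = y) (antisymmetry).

Not definable by any modal formula

Any modally definable frame class is closed under surjective bounded morphisms.
The 8-cycle (worlds s,t,u,v,w,x,y,z with s→t→u→v→w→x→y→z→s) is antisymmetric. Sending even-indexed worlds to • and odd-indexed worlds to ∘ is a surjective bounded morphism onto the two-world frame with •↔∘, which is not antisymmetric.
So no modal formula (or set of formulas) defines exactly the antisymmetric frames.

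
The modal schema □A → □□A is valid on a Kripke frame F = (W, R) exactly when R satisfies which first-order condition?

Transitivity

Suppose □A→□□A is valid. Take Rxy, Ryz and set V(A)={w : Rxw}. Then □A at x, so □□A at x, so □A at y, so A at z, i.e. Rxz.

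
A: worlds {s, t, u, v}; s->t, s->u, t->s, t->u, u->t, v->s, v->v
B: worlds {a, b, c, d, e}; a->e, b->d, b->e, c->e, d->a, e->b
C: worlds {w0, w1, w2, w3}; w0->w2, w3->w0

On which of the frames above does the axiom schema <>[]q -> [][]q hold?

This is the axiom for a generalized confluence (Geach) condition; its first-order frame correspondent is forall x forall y forall z ((xRy & x R^2 z) -> exists w (yRw & z = w)).
A: fails — sRt, sR²t but no w with tRw and t=w.
B: fails — bRd, bR²b but no w with dRw and b=w.
C: holds.
Valid on: C.

C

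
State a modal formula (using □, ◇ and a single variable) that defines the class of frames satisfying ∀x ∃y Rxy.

The condition is seriality. The D schema □q → ◇q defines it.
Suppose □q→◇q is valid. At any x set V(q)=W. Then □q at x, so ◇q at x, so x has a successor.

□q → ◇q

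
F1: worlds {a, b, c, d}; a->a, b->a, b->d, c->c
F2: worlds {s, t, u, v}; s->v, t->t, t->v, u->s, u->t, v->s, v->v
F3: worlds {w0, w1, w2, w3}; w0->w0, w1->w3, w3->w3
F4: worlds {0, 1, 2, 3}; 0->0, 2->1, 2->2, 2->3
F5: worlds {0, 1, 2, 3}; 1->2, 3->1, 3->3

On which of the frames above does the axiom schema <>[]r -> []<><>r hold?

F2, F3

Frame correspondent (Sahlqvist): forall x forall y forall z ((xRy & xRz) -> exists w (yRw & z R^2 w)) — i.e. a generalized confluence (Geach) condition.
F1: fails — bRa, bRd but no w with aRw and dR²w.
F2: satisfies the condition.
F3: satisfies the condition.
F4: fails — 2R1, 2R1 but no w with 1Rw and 1R²w.
F5: fails — 1R2, 1R2 but no w with 2Rw and 2R²w.
Valid on: F2, F3.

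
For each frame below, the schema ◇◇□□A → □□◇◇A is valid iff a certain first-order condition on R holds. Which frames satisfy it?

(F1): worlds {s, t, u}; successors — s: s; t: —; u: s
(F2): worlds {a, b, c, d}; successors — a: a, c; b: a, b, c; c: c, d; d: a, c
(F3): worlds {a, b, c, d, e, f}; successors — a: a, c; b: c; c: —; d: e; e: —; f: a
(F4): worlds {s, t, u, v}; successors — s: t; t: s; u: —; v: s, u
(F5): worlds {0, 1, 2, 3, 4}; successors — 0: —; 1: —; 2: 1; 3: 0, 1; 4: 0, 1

Frame correspondent (Sahlqvist): ∀x ∀y ∀z ((xR²y ∧ xR²z) → ∃w (yR²w ∧ zR²w)) — i.e. a generalized confluence (Geach) condition.
(F1): condition met.
(F2): condition met.
(F3): fails — aR²a, aR²c but no w with aR²w and cR²w.
(F4): condition met.
(F5): condition met.

(F1), (F2), (F4), (F5)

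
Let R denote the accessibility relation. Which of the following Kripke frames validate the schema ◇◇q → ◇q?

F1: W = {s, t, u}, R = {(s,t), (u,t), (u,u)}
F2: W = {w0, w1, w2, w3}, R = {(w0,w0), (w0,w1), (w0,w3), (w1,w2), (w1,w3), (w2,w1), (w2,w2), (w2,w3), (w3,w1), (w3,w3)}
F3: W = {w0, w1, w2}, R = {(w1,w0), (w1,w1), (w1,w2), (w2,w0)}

F1, F3

The schema corresponds to transitivity: ∀x ∀y ∀z (Rxy ∧ Ryz → Rxz).
F1: holds.
F2: fails — Rw1w2 and Rw2w1 but not Rw1w1.
F3: holds.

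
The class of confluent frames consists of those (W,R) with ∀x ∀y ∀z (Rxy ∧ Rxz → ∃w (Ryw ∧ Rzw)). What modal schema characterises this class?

◇□ψ → □◇ψ

A defining formula is ◇□ψ → □◇ψ (the .2 axiom).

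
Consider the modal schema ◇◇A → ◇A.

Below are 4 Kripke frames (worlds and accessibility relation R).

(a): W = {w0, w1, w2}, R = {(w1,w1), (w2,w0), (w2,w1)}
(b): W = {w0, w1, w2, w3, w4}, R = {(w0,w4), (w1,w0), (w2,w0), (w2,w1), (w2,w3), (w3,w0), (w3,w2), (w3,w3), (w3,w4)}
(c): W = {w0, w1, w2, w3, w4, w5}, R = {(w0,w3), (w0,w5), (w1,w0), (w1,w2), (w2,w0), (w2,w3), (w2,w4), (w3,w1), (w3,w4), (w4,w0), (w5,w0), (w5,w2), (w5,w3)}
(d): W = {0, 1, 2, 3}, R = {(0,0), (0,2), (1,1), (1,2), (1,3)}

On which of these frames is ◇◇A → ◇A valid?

Frame correspondent (Sahlqvist): ∀x ∀y ∀z (Rxy ∧ Ryz → Rxz) — i.e. transitivity.
(a): satisfies the condition.
(b): fails — Rw1w0 and Rw0w4 but not Rw1w4.
(c): fails — Rw1w2 and Rw2w4 but not Rw1w4.
(d): satisfies the condition.

(a), (d)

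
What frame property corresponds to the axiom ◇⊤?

This is a form of the D axiom.
Its frame correspondent is seriality — ∀x ∃y Rxy.

seriality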